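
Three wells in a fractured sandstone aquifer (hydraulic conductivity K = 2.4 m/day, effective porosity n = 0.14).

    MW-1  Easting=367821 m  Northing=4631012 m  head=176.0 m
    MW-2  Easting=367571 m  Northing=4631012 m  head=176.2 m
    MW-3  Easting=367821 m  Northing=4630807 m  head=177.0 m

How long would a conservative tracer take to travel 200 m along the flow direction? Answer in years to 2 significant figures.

∂h/∂x = (176.2 − 176.0) / (367571 − 367821) = -0.0008000
∂h/∂y = (177.0 − 176.0) / (4630807 − 4631012) = -0.004878
|∇h| = √(-0.0008000² + -0.004878²) = 0.004943
Seepage velocity v = K·i/n = 2.4 × 0.004943 / 0.14 = 0.08474 m/day.
t = 200 / 0.08474 = 2360 days = 6.46 years.

6.5 years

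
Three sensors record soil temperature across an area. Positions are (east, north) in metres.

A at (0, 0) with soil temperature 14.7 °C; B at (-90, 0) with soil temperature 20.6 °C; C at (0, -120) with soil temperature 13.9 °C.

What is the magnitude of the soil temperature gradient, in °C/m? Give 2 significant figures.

∂T/∂x = (20.6 − 14.7) / (-90 − 0) = -0.06556
∂T/∂y = (13.9 − 14.7) / (-120 − 0) = +0.006667
|∇f| = √(-0.06556² + 0.006667²) = 0.0659 °C/m

0.066 °C/m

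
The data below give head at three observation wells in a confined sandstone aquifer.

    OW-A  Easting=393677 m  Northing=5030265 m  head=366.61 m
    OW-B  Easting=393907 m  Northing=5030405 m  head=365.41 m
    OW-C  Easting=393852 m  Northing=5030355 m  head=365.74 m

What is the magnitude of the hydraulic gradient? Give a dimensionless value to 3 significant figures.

With h = a·x + b·y + c and OW-A as origin, the differences give:
  230·a + 140·b = -1.20
  175·a + 90·b = -0.87
Eliminate b (×90 and ×140, subtract): -3800·a = 13.800 → a = ∂h/∂x = -0.003632
Back-substitute: b = ∂h/∂y = -0.002605.
|∇h| = √(-0.003632² + -0.002605²) = 0.00447

0.00447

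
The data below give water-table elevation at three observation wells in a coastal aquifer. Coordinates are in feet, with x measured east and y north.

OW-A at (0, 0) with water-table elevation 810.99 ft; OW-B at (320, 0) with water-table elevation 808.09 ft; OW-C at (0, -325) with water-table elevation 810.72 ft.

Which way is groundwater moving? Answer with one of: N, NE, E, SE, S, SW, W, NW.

∂h/∂x = (808.09 − 810.99) / (320 − 0) = -0.009062
∂h/∂y = (810.72 − 810.99) / (-325 − 0) = +0.0008308
Flow = −∇h = (+0.009062 east, -0.0008308 north), which points east.

E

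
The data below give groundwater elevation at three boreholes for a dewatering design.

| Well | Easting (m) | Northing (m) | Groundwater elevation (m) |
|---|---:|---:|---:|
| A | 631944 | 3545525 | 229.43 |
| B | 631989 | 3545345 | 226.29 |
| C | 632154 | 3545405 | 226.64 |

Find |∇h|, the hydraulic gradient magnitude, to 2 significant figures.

With h = a·x + b·y + c and A as origin, the differences give:
  45·a + (-180)·b = -3.14
  210·a + (-120)·b = -2.79
Eliminate b (×(-120) and ×(-180), subtract): 32400·a = -125.400 → a = ∂h/∂x = -0.003870
Back-substitute: b = ∂h/∂y = +0.01648.
|∇h| = √(-0.003870² + 0.01648²) = 0.01693

0.017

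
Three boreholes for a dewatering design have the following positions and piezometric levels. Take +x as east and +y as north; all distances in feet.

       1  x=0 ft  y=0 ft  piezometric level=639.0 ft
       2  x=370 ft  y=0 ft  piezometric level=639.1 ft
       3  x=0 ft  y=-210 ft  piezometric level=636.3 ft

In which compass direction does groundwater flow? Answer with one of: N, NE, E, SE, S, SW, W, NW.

S

∂h/∂x = (639.1 − 639.0) / (370 − 0) = +0.0002703
∂h/∂y = (636.3 − 639.0) / (-210 − 0) = +0.01286
Flow = −∇h = (-0.0002703 east, -0.01286 north), which points south.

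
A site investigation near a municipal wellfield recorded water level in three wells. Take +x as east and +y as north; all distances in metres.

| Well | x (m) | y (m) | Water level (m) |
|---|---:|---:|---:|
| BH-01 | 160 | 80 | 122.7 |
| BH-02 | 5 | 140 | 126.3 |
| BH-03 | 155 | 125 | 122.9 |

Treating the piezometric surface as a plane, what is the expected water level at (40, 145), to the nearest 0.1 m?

125.5 m

Differences from BH-01: to BH-02 (Δx, Δy, Δh) = (-155, 60, +3.6); to BH-03 = (-5, 45, +0.2).
Solve a·Δx + b·Δy = Δh: det = (-155)·45 − (-5)·60 = -6675.
∂h/∂x = [(+3.6)·45 − (+0.2)·60] / -6675 = -0.02247
∂h/∂y = [(-155)·(+0.2) − (-5)·(+3.6)] / -6675 = +0.001948
h(40, 145) = 122.7 + (-0.02247)·(-120) + (+0.001948)·(65) = 122.7 +2.697 +0.127 = 125.523 m.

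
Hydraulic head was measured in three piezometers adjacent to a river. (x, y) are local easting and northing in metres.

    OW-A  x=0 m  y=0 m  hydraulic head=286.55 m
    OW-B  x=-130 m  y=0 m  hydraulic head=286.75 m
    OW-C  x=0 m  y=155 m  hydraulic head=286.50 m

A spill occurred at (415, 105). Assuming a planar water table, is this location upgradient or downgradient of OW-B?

downgradient

∂h/∂x = (286.75 − 286.55) / (-130 − 0) = -0.001538
∂h/∂y = (286.50 − 286.55) / (155 − 0) = -0.0003226
Head at (415, 105) = 286.55 + (-0.001538)·(415) + (-0.0003226)·(105) = 285.88 m.
That is lower than the 286.75 m at OW-B, so the point is downgradient.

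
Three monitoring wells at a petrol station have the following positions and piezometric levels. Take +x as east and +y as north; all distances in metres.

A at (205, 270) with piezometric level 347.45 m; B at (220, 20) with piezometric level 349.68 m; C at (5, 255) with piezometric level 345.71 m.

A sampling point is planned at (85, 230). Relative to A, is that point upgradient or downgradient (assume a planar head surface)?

downgradient

Taking A as reference: B−A = (15, -250, +2.23); C−A = (-200, -15, -1.74).
Solve a·Δx + b·Δy = Δh: det = 15·(-15) − (-200)·(-250) = -50225.
∂h/∂x = [(+2.23)·(-15) − (-1.74)·(-250)] / -50225 = +0.009327
∂h/∂y = [15·(-1.74) − (-200)·(+2.23)] / -50225 = -0.008360
Head at (85, 230) = 347.45 + (+0.009327)·(-120) + (-0.008360)·(-40) = 346.67 m.
That is lower than the 347.45 m at A, so the point is downgradient.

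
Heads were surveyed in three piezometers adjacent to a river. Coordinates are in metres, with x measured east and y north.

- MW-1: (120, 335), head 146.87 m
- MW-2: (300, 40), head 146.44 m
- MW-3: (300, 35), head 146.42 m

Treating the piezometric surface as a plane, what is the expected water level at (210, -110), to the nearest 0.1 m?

145.5 m

Taking MW-1 as reference: MW-2−MW-1 = (180, -295, -0.43); MW-3−MW-1 = (180, -300, -0.45).
Determinant of the coordinate differences = 180·(-300) − 180·(-295) = -900.
∂h/∂x = [(-0.43)·(-300) − (-0.45)·(-295)] / -900 = +0.004167
∂h/∂y = [180·(-0.45) − 180·(-0.43)] / -900 = +0.004000
h(210, -110) = 146.87 + (+0.004167)·(90) + (+0.004000)·(-445) = 146.87 +0.375 -1.780 = 145.465 m.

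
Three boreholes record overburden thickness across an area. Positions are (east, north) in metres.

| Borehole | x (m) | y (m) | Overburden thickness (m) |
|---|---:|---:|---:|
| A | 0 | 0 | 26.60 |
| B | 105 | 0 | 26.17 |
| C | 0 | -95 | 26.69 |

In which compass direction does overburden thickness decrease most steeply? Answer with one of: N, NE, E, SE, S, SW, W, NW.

E

∂d/∂x = (26.17 − 26.60) / (105 − 0) = -0.004095
∂d/∂y = (26.69 − 26.60) / (-95 − 0) = -0.0009474
Steepest decrease is along −∇f = (+0.004095 E, +0.0009474 N) → east.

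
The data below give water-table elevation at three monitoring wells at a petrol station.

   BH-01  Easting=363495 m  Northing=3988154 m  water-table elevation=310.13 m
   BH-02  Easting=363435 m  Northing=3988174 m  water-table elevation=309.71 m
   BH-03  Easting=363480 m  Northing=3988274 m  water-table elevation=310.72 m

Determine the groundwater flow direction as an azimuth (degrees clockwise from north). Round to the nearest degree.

Taking BH-01 as reference: BH-02−BH-01 = (-60, 20, -0.42); BH-03−BH-01 = (-15, 120, +0.59).
Determinant of the coordinate differences = (-60)·120 − (-15)·20 = -6900.
∂h/∂x = [(-0.42)·120 − (+0.59)·20] / -6900 = +0.009014
∂h/∂y = [(-60)·(+0.59) − (-15)·(-0.42)] / -6900 = +0.006043
Flow direction (−∇h) has components (-0.009014 E, -0.006043 N).
Azimuth = atan2(E, N) = atan2(-0.009014, -0.006043) = 236.2° ≈ 236°.

236°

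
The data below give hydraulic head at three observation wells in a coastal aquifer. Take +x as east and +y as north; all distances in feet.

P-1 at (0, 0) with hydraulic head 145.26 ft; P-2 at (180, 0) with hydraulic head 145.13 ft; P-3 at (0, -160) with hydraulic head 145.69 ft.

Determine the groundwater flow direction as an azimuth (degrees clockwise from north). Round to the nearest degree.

∂h/∂x = (145.13 − 145.26) / (180 − 0) = -0.0007222
∂h/∂y = (145.69 − 145.26) / (-160 − 0) = -0.002688
Flow direction (−∇h) has components (+0.0007222 E, +0.002688 N).
Azimuth = atan2(E, N) = atan2(+0.0007222, +0.002688) = 15.0° ≈ 015°.

015°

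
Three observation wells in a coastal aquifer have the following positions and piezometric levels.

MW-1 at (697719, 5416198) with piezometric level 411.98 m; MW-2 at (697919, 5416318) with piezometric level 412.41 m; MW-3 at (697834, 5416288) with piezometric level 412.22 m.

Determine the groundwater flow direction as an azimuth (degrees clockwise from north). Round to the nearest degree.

With h = a·x + b·y + c and MW-1 as origin, the differences give:
  200·a + 120·b = +0.43
  115·a + 90·b = +0.24
Eliminate b (×90 and ×120, subtract): 4200·a = 9.900 → a = ∂h/∂x = +0.002357
Back-substitute: b = ∂h/∂y = -0.0003452.
Flow direction (−∇h) has components (-0.002357 E, +0.0003452 N).
Azimuth = atan2(E, N) = atan2(-0.002357, +0.0003452) = 278.3° ≈ 278°.

278°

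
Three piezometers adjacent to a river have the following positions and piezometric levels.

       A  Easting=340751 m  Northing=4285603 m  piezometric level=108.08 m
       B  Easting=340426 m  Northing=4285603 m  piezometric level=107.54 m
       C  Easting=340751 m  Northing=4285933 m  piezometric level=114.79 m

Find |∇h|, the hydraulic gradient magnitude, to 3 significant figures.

∂h/∂x = (107.54 − 108.08) / (340426 − 340751) = +0.001662
∂h/∂y = (114.79 − 108.08) / (4285933 − 4285603) = +0.02033
|∇h| = √(0.001662² + 0.02033²) = 0.0204

0.0204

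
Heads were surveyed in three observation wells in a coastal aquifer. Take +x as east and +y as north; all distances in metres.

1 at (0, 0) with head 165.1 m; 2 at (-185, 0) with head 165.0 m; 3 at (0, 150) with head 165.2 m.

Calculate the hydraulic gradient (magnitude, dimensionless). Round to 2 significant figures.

0.00086

∂h/∂x = (165.0 − 165.1) / (-185 − 0) = +0.0005405
∂h/∂y = (165.2 − 165.1) / (150 − 0) = +0.0006667
|∇h| = √(0.0005405² + 0.0006667²) = 0.0008583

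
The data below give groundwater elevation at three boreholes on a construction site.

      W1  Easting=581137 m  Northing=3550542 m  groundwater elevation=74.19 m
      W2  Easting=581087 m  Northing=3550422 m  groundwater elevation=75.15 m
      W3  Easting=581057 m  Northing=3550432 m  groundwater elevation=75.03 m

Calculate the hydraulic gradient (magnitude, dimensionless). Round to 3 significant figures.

0.00857

Differences from W1: to W2 (Δx, Δy, Δh) = (-50, -120, +0.96); to W3 = (-80, -110, +0.84).
Solve a·Δx + b·Δy = Δh: det = (-50)·(-110) − (-80)·(-120) = -4100.
∂h/∂x = [(+0.96)·(-110) − (+0.84)·(-120)] / -4100 = +0.001171
∂h/∂y = [(-50)·(+0.84) − (-80)·(+0.96)] / -4100 = -0.008488
|∇h| = √(0.001171² + -0.008488²) = 0.008568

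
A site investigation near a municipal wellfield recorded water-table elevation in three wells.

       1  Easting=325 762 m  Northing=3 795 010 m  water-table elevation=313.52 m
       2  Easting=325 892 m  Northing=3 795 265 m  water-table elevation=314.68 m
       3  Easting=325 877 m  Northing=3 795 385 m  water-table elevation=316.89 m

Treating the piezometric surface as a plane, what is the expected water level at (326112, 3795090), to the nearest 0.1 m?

307.1 m

Differences from 1: to 2 (Δx, Δy, Δh) = (130, 255, +1.16); to 3 = (115, 375, +3.37).
Determinant of the coordinate differences = 130·375 − 115·255 = 19425.
∂h/∂x = [(+1.16)·375 − (+3.37)·255] / 19425 = -0.02185
∂h/∂y = [130·(+3.37) − 115·(+1.16)] / 19425 = +0.01569
h(326112, 3795090) = 313.52 + (-0.02185)·(350) + (+0.01569)·(80) = 313.52 -7.646 +1.255 = 307.129 m.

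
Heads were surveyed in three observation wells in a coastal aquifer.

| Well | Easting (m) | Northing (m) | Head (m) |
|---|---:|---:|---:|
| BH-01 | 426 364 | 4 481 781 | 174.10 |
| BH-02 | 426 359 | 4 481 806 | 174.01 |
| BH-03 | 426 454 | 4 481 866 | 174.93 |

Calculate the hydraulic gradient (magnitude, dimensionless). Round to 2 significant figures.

Three-point gradient (reference BH-01): Δ to BH-02 = (-5, 25, -0.09), Δ to BH-03 = (90, 85, +0.83).
∂h/∂x = +0.01062, ∂h/∂y = -0.001477 (det = -2675).
|∇h| = √(0.01062² + -0.001477²) = 0.01072

0.011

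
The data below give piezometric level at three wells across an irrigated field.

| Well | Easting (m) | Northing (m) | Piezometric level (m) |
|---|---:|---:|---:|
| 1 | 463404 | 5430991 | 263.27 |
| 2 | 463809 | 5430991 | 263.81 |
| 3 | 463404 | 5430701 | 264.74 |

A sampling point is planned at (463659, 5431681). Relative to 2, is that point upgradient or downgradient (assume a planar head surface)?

downgradient

∂h/∂x = (263.81 − 263.27) / (463809 − 463404) = +0.001333
∂h/∂y = (264.74 − 263.27) / (5430701 − 5430991) = -0.005069
Head at (463659, 5431681) = 263.27 + (+0.001333)·(255) + (-0.005069)·(690) = 260.11 m.
That is lower than the 263.81 m at 2, so the point is downgradient.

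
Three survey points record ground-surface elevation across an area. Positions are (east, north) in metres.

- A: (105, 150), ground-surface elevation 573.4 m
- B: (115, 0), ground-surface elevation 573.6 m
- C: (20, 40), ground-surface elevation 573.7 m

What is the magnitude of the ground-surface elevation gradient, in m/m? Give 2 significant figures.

0.0022 m/m

With z = a·x + b·y + c and A as origin, the differences give:
  10·a + (-150)·b = +0.2
  (-85)·a + (-110)·b = +0.3
Eliminate b (×(-110) and ×(-150), subtract): -13850·a = 23.00 → a = ∂z/∂x = -0.001661
Back-substitute: b = ∂z/∂y = -0.001444.
|∇f| = √(-0.001661² + -0.001444²) = 0.002201 m/m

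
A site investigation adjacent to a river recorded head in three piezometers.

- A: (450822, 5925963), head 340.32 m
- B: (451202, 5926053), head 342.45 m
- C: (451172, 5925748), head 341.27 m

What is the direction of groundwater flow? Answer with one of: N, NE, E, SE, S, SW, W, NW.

SW

With h = a·x + b·y + c and A as origin, the differences give:
  380·a + 90·b = +2.13
  350·a + (-215)·b = +0.95
Eliminate b (×(-215) and ×90, subtract): -113200·a = -543.450 → a = ∂h/∂x = +0.004801
Back-substitute: b = ∂h/∂y = +0.003397.
Flow = −∇h = (-0.004801 east, -0.003397 north), which points southwest.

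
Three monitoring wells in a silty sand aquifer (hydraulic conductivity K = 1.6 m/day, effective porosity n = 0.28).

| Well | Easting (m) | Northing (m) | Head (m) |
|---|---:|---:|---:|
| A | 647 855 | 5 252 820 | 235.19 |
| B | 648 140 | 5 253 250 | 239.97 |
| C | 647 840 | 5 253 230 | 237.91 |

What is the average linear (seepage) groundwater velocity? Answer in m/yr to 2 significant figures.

20 m/yr

Three-point gradient (reference A): Δ to B = (285, 430, +4.78), Δ to C = (-15, 410, +2.72).
∂h/∂x = +0.006409, ∂h/∂y = +0.006869 (det = 123300).
|∇h| = √(0.006409² + 0.006869²) = 0.009395
Seepage velocity v = K·i/n = 1.6 × 0.009395 / 0.28 = 0.05369 m/day = 19.61 m/yr.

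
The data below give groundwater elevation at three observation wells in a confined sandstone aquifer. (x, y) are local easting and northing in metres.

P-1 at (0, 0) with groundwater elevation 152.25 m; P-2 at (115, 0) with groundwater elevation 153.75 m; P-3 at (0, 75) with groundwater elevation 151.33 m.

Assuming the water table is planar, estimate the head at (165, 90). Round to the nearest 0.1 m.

∂h/∂x = (153.75 − 152.25) / (115 − 0) = +0.01304
∂h/∂y = (151.33 − 152.25) / (75 − 0) = -0.01227
h(165, 90) = 152.25 + (+0.01304)·(165) + (-0.01227)·(90) = 152.25 +2.152 -1.104 = 153.298 m.

153.3 m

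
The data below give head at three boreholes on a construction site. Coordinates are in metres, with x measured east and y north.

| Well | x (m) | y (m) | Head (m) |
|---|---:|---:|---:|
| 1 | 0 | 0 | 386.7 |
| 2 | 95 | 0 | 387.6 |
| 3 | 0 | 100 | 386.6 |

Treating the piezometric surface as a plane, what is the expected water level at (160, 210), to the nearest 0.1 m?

388.0 m

∂h/∂x = (387.6 − 386.7) / (95 − 0) = +0.009474
∂h/∂y = (386.6 − 386.7) / (100 − 0) = -0.0010000
h(160, 210) = 386.7 + (+0.009474)·(160) + (-0.0010000)·(210) = 386.7 +1.516 -0.210 = 388.006 m.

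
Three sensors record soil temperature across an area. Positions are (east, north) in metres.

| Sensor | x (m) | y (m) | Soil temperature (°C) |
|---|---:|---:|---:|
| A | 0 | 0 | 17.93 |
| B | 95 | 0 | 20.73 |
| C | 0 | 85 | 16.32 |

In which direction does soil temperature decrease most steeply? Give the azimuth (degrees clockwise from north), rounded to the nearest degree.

∂T/∂x = (20.73 − 17.93) / (95 − 0) = +0.02947
∂T/∂y = (16.32 − 17.93) / (85 − 0) = -0.01894
Steepest decrease is along −∇f: components (-0.02947 E, +0.01894 N).
Azimuth = atan2(-0.02947, +0.01894) = 302.7° ≈ 303°.

303°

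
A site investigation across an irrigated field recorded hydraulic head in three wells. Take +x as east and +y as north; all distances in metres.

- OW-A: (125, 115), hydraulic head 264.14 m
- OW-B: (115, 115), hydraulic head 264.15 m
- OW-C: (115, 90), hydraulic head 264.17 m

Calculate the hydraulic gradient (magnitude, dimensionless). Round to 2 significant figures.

0.0013

With h = a·x + b·y + c and OW-A as origin, the differences give:
  (-10)·a + 0·b = +0.01
  (-10)·a + (-25)·b = +0.03
Eliminate b (×(-25) and ×0, subtract): 250·a = -0.250 → a = ∂h/∂x = -0.0010000
Back-substitute: b = ∂h/∂y = -0.0008000.
|∇h| = √(-0.0010000² + -0.0008000²) = 0.001281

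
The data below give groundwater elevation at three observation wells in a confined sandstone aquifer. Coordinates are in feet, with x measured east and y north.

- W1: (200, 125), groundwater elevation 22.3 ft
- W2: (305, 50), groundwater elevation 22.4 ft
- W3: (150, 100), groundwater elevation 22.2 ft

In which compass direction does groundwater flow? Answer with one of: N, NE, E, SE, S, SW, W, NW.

SW

With h = a·x + b·y + c and W1 as origin, the differences give:
  105·a + (-75)·b = +0.1
  (-50)·a + (-25)·b = -0.1
Eliminate b (×(-25) and ×(-75), subtract): -6375·a = -10.00 → a = ∂h/∂x = +0.001569
Back-substitute: b = ∂h/∂y = +0.0008627.
Flow = −∇h = (-0.001569 east, -0.0008627 north), which points southwest.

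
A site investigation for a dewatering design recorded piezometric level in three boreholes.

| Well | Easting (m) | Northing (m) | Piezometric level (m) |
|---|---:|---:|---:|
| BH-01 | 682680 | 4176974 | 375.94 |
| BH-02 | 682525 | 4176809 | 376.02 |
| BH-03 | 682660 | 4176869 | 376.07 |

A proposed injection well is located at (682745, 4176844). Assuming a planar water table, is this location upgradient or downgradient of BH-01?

Three-point gradient (reference BH-01): Δ to BH-02 = (-155, -165, +0.08), Δ to BH-03 = (-20, -105, +0.13).
∂h/∂x = +0.001006, ∂h/∂y = -0.001430 (det = 12975).
Head at (682745, 4176844) = 375.94 + (+0.001006)·(65) + (-0.001430)·(-130) = 376.19 m.
That is higher than the 375.94 m at BH-01, so the point is upgradient.

upgradient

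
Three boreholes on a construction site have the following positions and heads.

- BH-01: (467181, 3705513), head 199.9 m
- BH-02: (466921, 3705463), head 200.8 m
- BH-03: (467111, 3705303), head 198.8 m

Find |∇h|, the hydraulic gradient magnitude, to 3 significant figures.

0.00833

Three-point gradient (reference BH-01): Δ to BH-02 = (-260, -50, +0.9), Δ to BH-03 = (-70, -210, -1.1).
∂h/∂x = -0.004775, ∂h/∂y = +0.006830 (det = 51100).
|∇h| = √(-0.004775² + 0.006830²) = 0.008334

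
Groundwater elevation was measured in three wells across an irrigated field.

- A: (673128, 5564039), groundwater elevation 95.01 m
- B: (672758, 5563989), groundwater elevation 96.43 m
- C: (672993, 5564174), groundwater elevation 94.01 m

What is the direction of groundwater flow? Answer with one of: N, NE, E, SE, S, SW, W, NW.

N

With h = a·x + b·y + c and A as origin, the differences give:
  (-370)·a + (-50)·b = +1.42
  (-135)·a + 135·b = -1.00
Eliminate b (×135 and ×(-50), subtract): -56700·a = 141.700 → a = ∂h/∂x = -0.002499
Back-substitute: b = ∂h/∂y = -0.009907.
Flow = −∇h = (+0.002499 east, +0.009907 north), which points north.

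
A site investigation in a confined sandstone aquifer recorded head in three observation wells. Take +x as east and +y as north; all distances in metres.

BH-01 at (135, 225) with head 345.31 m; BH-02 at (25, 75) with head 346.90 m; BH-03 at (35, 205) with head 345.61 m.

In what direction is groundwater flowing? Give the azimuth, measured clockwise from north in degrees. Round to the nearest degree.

006°

With h = a·x + b·y + c and BH-01 as origin, the differences give:
  (-110)·a + (-150)·b = +1.59
  (-100)·a + (-20)·b = +0.30
Eliminate b (×(-20) and ×(-150), subtract): -12800·a = 13.200 → a = ∂h/∂x = -0.001031
Back-substitute: b = ∂h/∂y = -0.009844.
Flow direction (−∇h) has components (+0.001031 E, +0.009844 N).
Azimuth = atan2(E, N) = atan2(+0.001031, +0.009844) = 6.0° ≈ 006°.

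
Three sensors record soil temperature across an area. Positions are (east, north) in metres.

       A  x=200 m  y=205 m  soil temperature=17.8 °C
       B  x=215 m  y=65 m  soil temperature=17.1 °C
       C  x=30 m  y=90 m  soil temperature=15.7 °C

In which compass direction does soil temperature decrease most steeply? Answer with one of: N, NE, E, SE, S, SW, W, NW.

SW

Taking A as reference: B−A = (15, -140, -0.7); C−A = (-170, -115, -2.1).
Determinant of the coordinate differences = 15·(-115) − (-170)·(-140) = -25525.
∂T/∂x = [(-0.7)·(-115) − (-2.1)·(-140)] / -25525 = +0.008364
∂T/∂y = [15·(-2.1) − (-170)·(-0.7)] / -25525 = +0.005896
Steepest decrease is along −∇f = (-0.008364 E, -0.005896 N) → southwest.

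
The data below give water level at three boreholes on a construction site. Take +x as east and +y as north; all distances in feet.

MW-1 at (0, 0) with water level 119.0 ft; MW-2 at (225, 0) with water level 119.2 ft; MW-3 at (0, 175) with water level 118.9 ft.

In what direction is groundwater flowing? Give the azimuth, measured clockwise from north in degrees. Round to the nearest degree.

303°

∂h/∂x = (119.2 − 119.0) / (225 − 0) = +0.0008889
∂h/∂y = (118.9 − 119.0) / (175 − 0) = -0.0005714
Flow direction (−∇h) has components (-0.0008889 E, +0.0005714 N).
Azimuth = atan2(E, N) = atan2(-0.0008889, +0.0005714) = 302.7° ≈ 303°.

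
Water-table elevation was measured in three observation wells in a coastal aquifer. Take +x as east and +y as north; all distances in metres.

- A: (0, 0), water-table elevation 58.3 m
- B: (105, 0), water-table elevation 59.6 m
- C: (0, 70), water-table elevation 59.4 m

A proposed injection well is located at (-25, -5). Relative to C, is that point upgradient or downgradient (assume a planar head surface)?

downgradient

∂h/∂x = (59.6 − 58.3) / (105 − 0) = +0.01238
∂h/∂y = (59.4 − 58.3) / (70 − 0) = +0.01571
Head at (-25, -5) = 58.3 + (+0.01238)·(-25) + (+0.01571)·(-5) = 57.91 m.
That is lower than the 59.4 m at C, so the point is downgradient.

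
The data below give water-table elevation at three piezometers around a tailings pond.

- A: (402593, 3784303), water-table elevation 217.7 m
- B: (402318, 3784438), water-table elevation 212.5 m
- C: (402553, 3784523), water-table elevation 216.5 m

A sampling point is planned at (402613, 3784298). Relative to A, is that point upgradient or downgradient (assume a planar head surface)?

upgradient

Taking A as reference: B−A = (-275, 135, -5.2); C−A = (-40, 220, -1.2).
Solve a·Δx + b·Δy = Δh: det = (-275)·220 − (-40)·135 = -55100.
∂h/∂x = [(-5.2)·220 − (-1.2)·135] / -55100 = +0.01782
∂h/∂y = [(-275)·(-1.2) − (-40)·(-5.2)] / -55100 = -0.002214
Head at (402613, 3784298) = 217.7 + (+0.01782)·(20) + (-0.002214)·(-5) = 218.07 m.
That is higher than the 217.7 m at A, so the point is upgradient.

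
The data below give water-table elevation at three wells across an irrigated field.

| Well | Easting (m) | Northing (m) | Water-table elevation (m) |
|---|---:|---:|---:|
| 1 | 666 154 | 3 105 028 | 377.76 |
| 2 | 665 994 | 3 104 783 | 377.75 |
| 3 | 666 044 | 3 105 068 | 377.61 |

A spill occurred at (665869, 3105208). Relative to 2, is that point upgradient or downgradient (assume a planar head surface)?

Three-point gradient (reference 1): Δ to 2 = (-160, -245, -0.01), Δ to 3 = (-110, 40, -0.15).
∂h/∂x = +0.001114, ∂h/∂y = -0.0006867 (det = -33350).
Head at (665869, 3105208) = 377.76 + (+0.001114)·(-285) + (-0.0006867)·(180) = 377.32 m.
That is lower than the 377.75 m at 2, so the point is downgradient.

downgradient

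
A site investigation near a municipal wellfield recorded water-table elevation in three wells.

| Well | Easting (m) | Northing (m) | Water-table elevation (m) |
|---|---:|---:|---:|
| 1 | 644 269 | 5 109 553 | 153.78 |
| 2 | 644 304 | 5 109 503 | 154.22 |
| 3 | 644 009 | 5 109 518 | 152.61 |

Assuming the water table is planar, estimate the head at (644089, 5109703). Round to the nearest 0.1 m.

Differences from 1: to 2 (Δx, Δy, Δh) = (35, -50, +0.44); to 3 = (-260, -35, -1.17).
Solve a·Δx + b·Δy = Δh: det = 35·(-35) − (-260)·(-50) = -14225.
∂h/∂x = [(+0.44)·(-35) − (-1.17)·(-50)] / -14225 = +0.005195
∂h/∂y = [35·(-1.17) − (-260)·(+0.44)] / -14225 = -0.005163
h(644089, 5109703) = 153.78 + (+0.005195)·(-180) + (-0.005163)·(150) = 153.78 -0.935 -0.775 = 152.070 m.

152.1 m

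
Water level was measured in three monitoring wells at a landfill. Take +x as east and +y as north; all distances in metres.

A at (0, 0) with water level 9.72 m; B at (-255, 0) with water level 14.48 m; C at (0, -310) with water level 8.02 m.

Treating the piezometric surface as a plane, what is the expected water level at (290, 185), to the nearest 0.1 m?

∂h/∂x = (14.48 − 9.72) / (-255 − 0) = -0.01867
∂h/∂y = (8.02 − 9.72) / (-310 − 0) = +0.005484
h(290, 185) = 9.72 + (-0.01867)·(290) + (+0.005484)·(185) = 9.72 -5.413 +1.015 = 5.321 m.

5.3 m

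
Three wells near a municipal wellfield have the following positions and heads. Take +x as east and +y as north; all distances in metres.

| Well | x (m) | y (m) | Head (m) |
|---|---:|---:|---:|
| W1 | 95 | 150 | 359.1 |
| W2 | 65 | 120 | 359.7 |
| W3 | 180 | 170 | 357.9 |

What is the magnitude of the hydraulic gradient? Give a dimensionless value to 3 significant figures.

0.0145

With h = a·x + b·y + c and W1 as origin, the differences give:
  (-30)·a + (-30)·b = +0.6
  85·a + 20·b = -1.2
Eliminate b (×20 and ×(-30), subtract): 1950·a = -24.00 → a = ∂h/∂x = -0.01231
Back-substitute: b = ∂h/∂y = -0.007692.
|∇h| = √(-0.01231² + -0.007692²) = 0.01452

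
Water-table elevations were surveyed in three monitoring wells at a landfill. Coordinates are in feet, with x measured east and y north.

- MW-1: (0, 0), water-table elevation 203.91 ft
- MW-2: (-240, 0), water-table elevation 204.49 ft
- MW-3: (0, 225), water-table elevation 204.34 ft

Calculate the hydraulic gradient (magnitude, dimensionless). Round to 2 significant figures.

0.0031

∂h/∂x = (204.49 − 203.91) / (-240 − 0) = -0.002417
∂h/∂y = (204.34 − 203.91) / (225 − 0) = +0.001911
|∇h| = √(-0.002417² + 0.001911²) = 0.003081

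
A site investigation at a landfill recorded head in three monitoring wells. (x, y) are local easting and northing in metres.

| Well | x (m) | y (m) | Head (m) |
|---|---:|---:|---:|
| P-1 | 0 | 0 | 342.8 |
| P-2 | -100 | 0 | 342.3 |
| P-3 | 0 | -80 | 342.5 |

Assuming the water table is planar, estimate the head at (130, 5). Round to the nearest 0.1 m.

∂h/∂x = (342.3 − 342.8) / (-100 − 0) = +0.005000
∂h/∂y = (342.5 − 342.8) / (-80 − 0) = +0.003750
h(130, 5) = 342.8 + (+0.005000)·(130) + (+0.003750)·(5) = 342.8 +0.650 +0.019 = 343.469 m.

343.5 m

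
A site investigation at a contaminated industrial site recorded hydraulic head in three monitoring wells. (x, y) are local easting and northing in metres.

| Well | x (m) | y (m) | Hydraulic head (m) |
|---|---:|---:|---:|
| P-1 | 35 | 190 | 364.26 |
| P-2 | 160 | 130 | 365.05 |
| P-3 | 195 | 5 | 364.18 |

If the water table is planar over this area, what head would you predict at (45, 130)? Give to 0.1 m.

363.8 m

Differences from P-1: to P-2 (Δx, Δy, Δh) = (125, -60, +0.79); to P-3 = (160, -185, -0.08).
Determinant of the coordinate differences = 125·(-185) − 160·(-60) = -13525.
∂h/∂x = [(+0.79)·(-185) − (-0.08)·(-60)] / -13525 = +0.01116
∂h/∂y = [125·(-0.08) − 160·(+0.79)] / -13525 = +0.01009
h(45, 130) = 364.26 + (+0.01116)·(10) + (+0.01009)·(-60) = 364.26 +0.112 -0.605 = 363.767 m.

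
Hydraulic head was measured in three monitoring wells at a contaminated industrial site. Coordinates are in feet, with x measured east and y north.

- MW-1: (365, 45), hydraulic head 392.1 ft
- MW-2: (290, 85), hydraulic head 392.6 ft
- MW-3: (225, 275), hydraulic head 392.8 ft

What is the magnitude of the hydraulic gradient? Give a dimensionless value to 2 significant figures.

0.0076

With h = a·x + b·y + c and MW-1 as origin, the differences give:
  (-75)·a + 40·b = +0.5
  (-140)·a + 230·b = +0.7
Eliminate b (×230 and ×40, subtract): -11650·a = 87.00 → a = ∂h/∂x = -0.007468
Back-substitute: b = ∂h/∂y = -0.001502.
|∇h| = √(-0.007468² + -0.001502²) = 0.007618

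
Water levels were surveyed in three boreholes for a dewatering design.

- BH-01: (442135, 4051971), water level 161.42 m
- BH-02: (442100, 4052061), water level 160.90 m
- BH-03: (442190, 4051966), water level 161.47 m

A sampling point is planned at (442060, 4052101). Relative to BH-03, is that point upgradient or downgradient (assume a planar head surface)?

downgradient

Taking BH-01 as reference: BH-02−BH-01 = (-35, 90, -0.52); BH-03−BH-01 = (55, -5, +0.05).
Solve a·Δx + b·Δy = Δh: det = (-35)·(-5) − 55·90 = -4775.
∂h/∂x = [(-0.52)·(-5) − (+0.05)·90] / -4775 = +0.0003979
∂h/∂y = [(-35)·(+0.05) − 55·(-0.52)] / -4775 = -0.005623
Head at (442060, 4052101) = 161.42 + (+0.0003979)·(-75) + (-0.005623)·(130) = 160.66 m.
That is lower than the 161.47 m at BH-03, so the point is downgradient.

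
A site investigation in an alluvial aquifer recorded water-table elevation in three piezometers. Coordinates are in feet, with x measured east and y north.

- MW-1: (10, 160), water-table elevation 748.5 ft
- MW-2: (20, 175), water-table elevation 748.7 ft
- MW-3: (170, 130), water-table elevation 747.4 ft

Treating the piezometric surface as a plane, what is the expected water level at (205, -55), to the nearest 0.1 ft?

744.3 ft

With h = a·x + b·y + c and MW-1 as origin, the differences give:
  10·a + 15·b = +0.2
  160·a + (-30)·b = -1.1
Eliminate b (×(-30) and ×15, subtract): -2700·a = 10.50 → a = ∂h/∂x = -0.003889
Back-substitute: b = ∂h/∂y = +0.01593.
h(205, -55) = 748.5 + (-0.003889)·(195) + (+0.01593)·(-215) = 748.5 -0.758 -3.424 = 744.318 ft.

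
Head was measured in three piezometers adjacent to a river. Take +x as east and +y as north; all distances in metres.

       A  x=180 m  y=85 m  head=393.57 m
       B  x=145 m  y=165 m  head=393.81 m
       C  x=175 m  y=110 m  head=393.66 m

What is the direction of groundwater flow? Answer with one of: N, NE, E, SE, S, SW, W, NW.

With h = a·x + b·y + c and A as origin, the differences give:
  (-35)·a + 80·b = +0.24
  (-5)·a + 25·b = +0.09
Eliminate b (×25 and ×80, subtract): -475·a = -1.200 → a = ∂h/∂x = +0.002526
Back-substitute: b = ∂h/∂y = +0.004105.
Flow = −∇h = (-0.002526 east, -0.004105 north), which points southwest.

SW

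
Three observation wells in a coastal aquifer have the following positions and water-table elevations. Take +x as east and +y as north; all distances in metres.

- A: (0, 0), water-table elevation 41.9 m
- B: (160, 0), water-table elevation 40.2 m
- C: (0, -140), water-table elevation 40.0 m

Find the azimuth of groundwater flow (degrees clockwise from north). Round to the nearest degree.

∂h/∂x = (40.2 − 41.9) / (160 − 0) = -0.01062
∂h/∂y = (40.0 − 41.9) / (-140 − 0) = +0.01357
Flow direction (−∇h) has components (+0.01062 E, -0.01357 N).
Azimuth = atan2(E, N) = atan2(+0.01062, -0.01357) = 141.9° ≈ 142°.

142°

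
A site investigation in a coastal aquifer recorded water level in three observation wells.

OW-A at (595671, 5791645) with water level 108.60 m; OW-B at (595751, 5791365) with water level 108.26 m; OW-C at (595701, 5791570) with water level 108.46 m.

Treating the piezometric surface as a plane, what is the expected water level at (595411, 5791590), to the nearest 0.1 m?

110.1 m

With h = a·x + b·y + c and OW-A as origin, the differences give:
  80·a + (-280)·b = -0.34
  30·a + (-75)·b = -0.14
Eliminate b (×(-75) and ×(-280), subtract): 2400·a = -13.700 → a = ∂h/∂x = -0.005708
Back-substitute: b = ∂h/∂y = -0.0004167.
h(595411, 5791590) = 108.60 + (-0.005708)·(-260) + (-0.0004167)·(-55) = 108.60 +1.484 +0.023 = 110.107 m.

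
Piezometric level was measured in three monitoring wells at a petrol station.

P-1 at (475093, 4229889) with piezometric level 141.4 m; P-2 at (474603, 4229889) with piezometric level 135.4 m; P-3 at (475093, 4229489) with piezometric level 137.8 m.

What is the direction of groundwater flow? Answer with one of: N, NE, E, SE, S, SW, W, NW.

∂h/∂x = (135.4 − 141.4) / (474603 − 475093) = +0.01224
∂h/∂y = (137.8 − 141.4) / (4229489 − 4229889) = +0.009000
Flow = −∇h = (-0.01224 east, -0.009000 north), which points southwest.

SW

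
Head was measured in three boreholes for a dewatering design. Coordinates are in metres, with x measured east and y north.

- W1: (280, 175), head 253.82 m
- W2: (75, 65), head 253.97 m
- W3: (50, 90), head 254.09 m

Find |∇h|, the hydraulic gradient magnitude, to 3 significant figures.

With h = a·x + b·y + c and W1 as origin, the differences give:
  (-205)·a + (-110)·b = +0.15
  (-230)·a + (-85)·b = +0.27
Eliminate b (×(-85) and ×(-110), subtract): -7875·a = 16.950 → a = ∂h/∂x = -0.002152
Back-substitute: b = ∂h/∂y = +0.002648.
|∇h| = √(-0.002152² + 0.002648²) = 0.003412

0.00341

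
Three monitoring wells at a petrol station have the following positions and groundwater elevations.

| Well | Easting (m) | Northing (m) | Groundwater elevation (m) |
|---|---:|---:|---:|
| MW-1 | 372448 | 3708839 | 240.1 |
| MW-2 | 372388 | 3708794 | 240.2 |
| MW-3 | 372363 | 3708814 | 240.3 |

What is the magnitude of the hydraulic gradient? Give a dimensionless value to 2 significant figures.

0.0032

With h = a·x + b·y + c and MW-1 as origin, the differences give:
  (-60)·a + (-45)·b = +0.1
  (-85)·a + (-25)·b = +0.2
Eliminate b (×(-25) and ×(-45), subtract): -2325·a = 6.50 → a = ∂h/∂x = -0.002796
Back-substitute: b = ∂h/∂y = +0.001505.
|∇h| = √(-0.002796² + 0.001505²) = 0.003175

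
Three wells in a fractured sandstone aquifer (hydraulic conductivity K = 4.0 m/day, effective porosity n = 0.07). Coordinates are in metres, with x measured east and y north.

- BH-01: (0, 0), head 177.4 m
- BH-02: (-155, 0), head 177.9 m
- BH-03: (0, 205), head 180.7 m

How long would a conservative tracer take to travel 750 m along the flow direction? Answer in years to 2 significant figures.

2.2 years

∂h/∂x = (177.9 − 177.4) / (-155 − 0) = -0.003226
∂h/∂y = (180.7 − 177.4) / (205 − 0) = +0.01610
|∇h| = √(-0.003226² + 0.01610²) = 0.01642
Seepage velocity v = K·i/n = 4.0 × 0.01642 / 0.07 = 0.9383 m/day.
t = 750 / 0.9383 = 799.3 days = 2.19 years.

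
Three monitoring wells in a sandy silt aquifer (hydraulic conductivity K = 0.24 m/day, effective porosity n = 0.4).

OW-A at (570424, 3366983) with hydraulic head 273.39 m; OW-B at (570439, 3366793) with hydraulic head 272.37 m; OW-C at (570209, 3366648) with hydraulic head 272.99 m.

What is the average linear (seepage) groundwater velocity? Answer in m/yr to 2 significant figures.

1.7 m/yr

Taking OW-A as reference: OW-B−OW-A = (15, -190, -1.02); OW-C−OW-A = (-215, -335, -0.40).
Determinant of the coordinate differences = 15·(-335) − (-215)·(-190) = -45875.
∂h/∂x = [(-1.02)·(-335) − (-0.40)·(-190)] / -45875 = -0.005792
∂h/∂y = [15·(-0.40) − (-215)·(-1.02)] / -45875 = +0.004911
|∇h| = √(-0.005792² + 0.004911²) = 0.007594
Seepage velocity v = K·i/n = 0.24 × 0.007594 / 0.4 = 0.004556 m/day = 1.664 m/yr.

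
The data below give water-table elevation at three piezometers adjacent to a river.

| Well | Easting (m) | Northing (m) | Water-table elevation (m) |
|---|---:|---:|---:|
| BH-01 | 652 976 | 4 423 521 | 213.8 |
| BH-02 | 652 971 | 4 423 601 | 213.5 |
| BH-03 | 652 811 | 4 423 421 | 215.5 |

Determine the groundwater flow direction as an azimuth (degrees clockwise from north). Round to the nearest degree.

Differences from BH-01: to BH-02 (Δx, Δy, Δh) = (-5, 80, -0.3); to BH-03 = (-165, -100, +1.7).
Determinant of the coordinate differences = (-5)·(-100) − (-165)·80 = 13700.
∂h/∂x = [(-0.3)·(-100) − (+1.7)·80] / 13700 = -0.007737
∂h/∂y = [(-5)·(+1.7) − (-165)·(-0.3)] / 13700 = -0.004234
Flow direction (−∇h) has components (+0.007737 E, +0.004234 N).
Azimuth = atan2(E, N) = atan2(+0.007737, +0.004234) = 61.3° ≈ 061°.

061°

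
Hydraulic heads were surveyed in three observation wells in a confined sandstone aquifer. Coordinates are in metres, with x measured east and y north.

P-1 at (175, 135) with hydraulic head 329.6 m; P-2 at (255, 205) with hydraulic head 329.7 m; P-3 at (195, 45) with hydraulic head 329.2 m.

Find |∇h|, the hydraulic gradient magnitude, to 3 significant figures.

0.00453

With h = a·x + b·y + c and P-1 as origin, the differences give:
  80·a + 70·b = +0.1
  20·a + (-90)·b = -0.4
Eliminate b (×(-90) and ×70, subtract): -8600·a = 19.00 → a = ∂h/∂x = -0.002209
Back-substitute: b = ∂h/∂y = +0.003953.
|∇h| = √(-0.002209² + 0.003953²) = 0.004528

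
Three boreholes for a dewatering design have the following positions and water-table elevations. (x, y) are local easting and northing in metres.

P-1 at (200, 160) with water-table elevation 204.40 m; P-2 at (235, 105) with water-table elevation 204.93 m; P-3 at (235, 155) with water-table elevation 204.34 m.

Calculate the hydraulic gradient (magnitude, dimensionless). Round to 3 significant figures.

0.0123

Three-point gradient (reference P-1): Δ to P-2 = (35, -55, +0.53), Δ to P-3 = (35, -5, -0.06).
∂h/∂x = -0.003400, ∂h/∂y = -0.01180 (det = 1750).
|∇h| = √(-0.003400² + -0.01180²) = 0.01228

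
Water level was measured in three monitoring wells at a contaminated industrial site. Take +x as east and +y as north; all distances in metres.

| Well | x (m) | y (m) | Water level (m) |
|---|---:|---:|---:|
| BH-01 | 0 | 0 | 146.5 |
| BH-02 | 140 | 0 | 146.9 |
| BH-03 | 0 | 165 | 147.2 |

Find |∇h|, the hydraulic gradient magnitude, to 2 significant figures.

∂h/∂x = (146.9 − 146.5) / (140 − 0) = +0.002857
∂h/∂y = (147.2 − 146.5) / (165 − 0) = +0.004242
|∇h| = √(0.002857² + 0.004242²) = 0.005114

0.0051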